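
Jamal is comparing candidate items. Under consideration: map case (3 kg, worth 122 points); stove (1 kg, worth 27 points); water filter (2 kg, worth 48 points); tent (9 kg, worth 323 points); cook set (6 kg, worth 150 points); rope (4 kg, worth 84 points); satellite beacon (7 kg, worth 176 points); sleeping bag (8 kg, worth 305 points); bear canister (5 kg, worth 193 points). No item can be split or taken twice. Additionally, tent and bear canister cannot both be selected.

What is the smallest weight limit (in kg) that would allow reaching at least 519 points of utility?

Look for the lowest-weight combination reaching 519.
Taking stove + sleeping bag + bear canister gives 525 (≥ 519) for 14 kg.
Below 14 kg the best achievable stays under 519.

14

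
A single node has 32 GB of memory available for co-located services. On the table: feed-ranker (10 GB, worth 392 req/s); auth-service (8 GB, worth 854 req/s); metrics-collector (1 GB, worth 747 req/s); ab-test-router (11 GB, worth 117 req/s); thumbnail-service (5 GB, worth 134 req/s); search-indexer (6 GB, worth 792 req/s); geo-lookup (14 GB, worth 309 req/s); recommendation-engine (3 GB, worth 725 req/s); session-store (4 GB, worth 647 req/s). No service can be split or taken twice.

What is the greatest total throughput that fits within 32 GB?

4157

The ratio ordering already packs tightly: feed-ranker + auth-service + metrics-collector + search-indexer + recommendation-engine + session-store, 32 GB, 4157.
Runner-up auth-service + metrics-collector + thumbnail-service + search-indexer + recommendation-engine + session-store tops out at 3899.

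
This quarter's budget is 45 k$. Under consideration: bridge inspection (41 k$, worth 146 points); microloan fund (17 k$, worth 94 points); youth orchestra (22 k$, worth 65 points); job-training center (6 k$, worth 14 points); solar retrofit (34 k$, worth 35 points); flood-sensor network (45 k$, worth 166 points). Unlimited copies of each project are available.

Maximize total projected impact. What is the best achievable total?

Best packing: 2×microloan fund + job-training center — 40 k$, 202 total.
The spare 5 k$ is too small for any remaining project, and no exchange beats 202.

202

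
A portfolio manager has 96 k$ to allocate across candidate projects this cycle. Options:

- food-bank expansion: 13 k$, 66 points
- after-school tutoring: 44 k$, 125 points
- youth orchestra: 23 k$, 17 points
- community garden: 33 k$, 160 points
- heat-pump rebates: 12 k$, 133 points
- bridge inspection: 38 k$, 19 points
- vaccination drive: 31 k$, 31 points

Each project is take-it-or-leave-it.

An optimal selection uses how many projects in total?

3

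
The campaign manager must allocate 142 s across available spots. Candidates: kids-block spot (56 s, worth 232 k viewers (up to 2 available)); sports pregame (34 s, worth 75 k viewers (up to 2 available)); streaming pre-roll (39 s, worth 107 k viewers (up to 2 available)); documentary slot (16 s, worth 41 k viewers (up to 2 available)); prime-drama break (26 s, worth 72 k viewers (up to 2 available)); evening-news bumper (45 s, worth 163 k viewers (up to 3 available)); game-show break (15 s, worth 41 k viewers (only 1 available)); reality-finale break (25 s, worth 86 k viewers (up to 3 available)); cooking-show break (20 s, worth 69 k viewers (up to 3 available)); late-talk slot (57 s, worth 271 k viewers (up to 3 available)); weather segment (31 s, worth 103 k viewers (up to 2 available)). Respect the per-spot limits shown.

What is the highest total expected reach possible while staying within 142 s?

628

The ratio heuristic lands on cooking-show break + 2×late-talk slot (611) but leaves 8 s idle.
The 20 s tied up in cooking-show break is better spent on reality-finale break — total rises to 628 (139 s).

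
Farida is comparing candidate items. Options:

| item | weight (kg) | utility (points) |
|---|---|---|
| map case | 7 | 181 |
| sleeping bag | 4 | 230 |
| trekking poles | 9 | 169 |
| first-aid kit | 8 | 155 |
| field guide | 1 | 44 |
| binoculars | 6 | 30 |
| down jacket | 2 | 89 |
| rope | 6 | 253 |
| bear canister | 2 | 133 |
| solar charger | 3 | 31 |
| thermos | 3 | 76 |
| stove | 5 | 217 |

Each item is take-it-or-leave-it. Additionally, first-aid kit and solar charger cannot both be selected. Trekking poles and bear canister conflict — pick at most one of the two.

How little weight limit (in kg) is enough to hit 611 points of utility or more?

12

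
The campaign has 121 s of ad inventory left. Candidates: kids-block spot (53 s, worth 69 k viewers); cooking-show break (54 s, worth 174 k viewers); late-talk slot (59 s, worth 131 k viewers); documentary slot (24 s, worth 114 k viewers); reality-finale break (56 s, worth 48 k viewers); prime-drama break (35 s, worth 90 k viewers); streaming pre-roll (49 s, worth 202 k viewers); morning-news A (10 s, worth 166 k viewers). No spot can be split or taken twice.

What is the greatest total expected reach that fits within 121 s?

572

Taking documentary slot + prime-drama break + streaming pre-roll + morning-news A: 118 s used, 572 in expected reach.
The closest alternative, cooking-show break + streaming pre-roll + morning-news A, reaches only 542.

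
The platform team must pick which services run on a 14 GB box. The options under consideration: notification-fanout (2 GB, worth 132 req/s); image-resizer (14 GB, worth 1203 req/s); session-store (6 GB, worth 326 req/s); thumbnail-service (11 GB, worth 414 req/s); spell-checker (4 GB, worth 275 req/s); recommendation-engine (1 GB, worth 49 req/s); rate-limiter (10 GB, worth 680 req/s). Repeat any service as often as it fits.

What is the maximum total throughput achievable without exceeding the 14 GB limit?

Best packing: image-resizer — 14 GB, 1203 total.

1203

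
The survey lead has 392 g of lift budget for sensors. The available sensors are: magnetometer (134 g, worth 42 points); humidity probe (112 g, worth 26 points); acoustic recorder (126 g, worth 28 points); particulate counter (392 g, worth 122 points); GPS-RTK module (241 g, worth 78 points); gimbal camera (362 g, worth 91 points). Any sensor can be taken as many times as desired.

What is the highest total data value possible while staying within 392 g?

122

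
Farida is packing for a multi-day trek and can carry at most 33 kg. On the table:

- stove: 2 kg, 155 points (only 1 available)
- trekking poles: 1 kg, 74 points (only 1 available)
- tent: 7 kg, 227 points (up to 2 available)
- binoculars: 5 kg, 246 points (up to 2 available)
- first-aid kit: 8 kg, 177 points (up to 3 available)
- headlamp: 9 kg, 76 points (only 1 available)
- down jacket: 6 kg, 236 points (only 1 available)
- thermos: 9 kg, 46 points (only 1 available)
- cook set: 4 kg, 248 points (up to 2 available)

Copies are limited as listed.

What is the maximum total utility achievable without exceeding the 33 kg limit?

1606

Ranking by ratio (utility/kg): stove 77.50, trekking poles 74.00, cook set 62.00, binoculars 49.20.
A density-first pass picks stove + trekking poles + 2×binoculars + down jacket + 2×cook set — 1453 at 27 kg.
The 1 kg tied up in trekking poles is better spent on tent — total rises to 1606 (33 kg).
Nothing else within 33 kg beats 1606.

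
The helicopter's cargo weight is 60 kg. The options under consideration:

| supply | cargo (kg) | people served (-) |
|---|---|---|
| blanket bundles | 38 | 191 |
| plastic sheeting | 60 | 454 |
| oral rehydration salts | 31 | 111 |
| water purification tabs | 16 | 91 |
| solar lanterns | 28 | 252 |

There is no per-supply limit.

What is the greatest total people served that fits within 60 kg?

Taking 2×solar lanterns: 56 kg used, 504 in people served.
The spare 4 kg is too small for any remaining supply, and no exchange beats 504.

504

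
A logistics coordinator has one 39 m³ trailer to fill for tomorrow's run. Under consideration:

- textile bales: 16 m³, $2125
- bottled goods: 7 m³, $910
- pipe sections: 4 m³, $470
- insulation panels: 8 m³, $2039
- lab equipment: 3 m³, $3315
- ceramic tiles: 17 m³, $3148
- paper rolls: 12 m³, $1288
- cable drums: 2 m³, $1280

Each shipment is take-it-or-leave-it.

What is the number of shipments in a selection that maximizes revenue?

The maximum revenue within 39 m³ is 10692.
bottled goods + insulation panels + lab equipment + ceramic tiles + cable drums hits 10692 at 37 m³.
Any selection reaching 10692 contains exactly 5 shipments.

5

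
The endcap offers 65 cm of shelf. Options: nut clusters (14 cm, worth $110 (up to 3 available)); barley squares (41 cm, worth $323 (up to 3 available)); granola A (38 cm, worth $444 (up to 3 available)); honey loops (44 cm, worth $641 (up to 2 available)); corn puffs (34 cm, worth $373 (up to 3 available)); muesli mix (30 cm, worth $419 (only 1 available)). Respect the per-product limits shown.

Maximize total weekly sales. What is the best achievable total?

792

Ranking by ratio (weekly sales/cm): honey loops 14.57, muesli mix 13.97, granola A 11.68.
A density-first pass picks nut clusters + honey loops — 751 at 58 cm.
Dropping nut clusters and honey loops frees 58 cm; slotting in corn puffs + muesli mix (64 cm) lifts the total to 792 at 64 cm.
Nothing else within 65 cm beats 792.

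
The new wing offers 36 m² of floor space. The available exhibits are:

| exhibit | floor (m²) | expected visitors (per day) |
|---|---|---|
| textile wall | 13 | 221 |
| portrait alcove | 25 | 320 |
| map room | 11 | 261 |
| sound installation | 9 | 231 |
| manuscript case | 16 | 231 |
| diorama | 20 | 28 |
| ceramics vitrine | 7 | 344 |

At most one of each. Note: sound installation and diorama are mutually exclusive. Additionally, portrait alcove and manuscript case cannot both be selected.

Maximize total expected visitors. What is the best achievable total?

Map room + sound installation + ceramics vitrine uses 27 of the 36 m² and totals 836.
Every other selection either busts 36 m² or breaks a pairing rule or fails to beat 836.

836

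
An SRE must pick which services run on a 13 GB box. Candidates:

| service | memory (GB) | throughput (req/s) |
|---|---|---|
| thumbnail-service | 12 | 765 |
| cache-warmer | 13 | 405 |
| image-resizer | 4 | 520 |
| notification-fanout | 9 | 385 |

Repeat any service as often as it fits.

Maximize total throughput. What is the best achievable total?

1560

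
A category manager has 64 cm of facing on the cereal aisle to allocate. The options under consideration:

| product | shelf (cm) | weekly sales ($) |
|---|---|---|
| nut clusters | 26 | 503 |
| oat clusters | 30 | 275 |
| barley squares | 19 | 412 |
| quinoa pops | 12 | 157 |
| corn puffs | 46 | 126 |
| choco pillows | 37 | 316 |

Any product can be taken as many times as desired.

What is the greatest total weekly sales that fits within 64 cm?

Ranking by ratio (weekly sales/cm): barley squares 21.68, nut clusters 19.35, quinoa pops 13.08, oat clusters 9.17.
Taking the top-ratio products first gives 3×barley squares for 1236 (57 cm).
Replace barley squares with nut clusters: the trade gains 91 net, giving 1327 at 64 cm.
That's the maximum — no swap from here does better than 1327.

1327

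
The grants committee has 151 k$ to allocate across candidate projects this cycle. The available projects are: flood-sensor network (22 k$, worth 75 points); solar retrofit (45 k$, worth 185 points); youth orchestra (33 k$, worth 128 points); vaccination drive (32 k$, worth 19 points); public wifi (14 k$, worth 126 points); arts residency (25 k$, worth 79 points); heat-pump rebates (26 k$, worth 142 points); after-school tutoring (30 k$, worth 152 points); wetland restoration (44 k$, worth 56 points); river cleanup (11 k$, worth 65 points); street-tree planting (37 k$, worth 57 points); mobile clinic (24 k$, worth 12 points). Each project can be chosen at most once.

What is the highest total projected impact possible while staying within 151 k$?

Filling by ratio: flood-sensor network + solar retrofit + public wifi + heat-pump rebates + after-school tutoring + river cleanup for 745, with 3 k$ left unused.
The 22 k$ tied up in flood-sensor network is better spent on arts residency — total rises to 749 (151 k$).
Runner-up flood-sensor network + solar retrofit + public wifi + heat-pump rebates + after-school tutoring + river cleanup tops out at 745.

749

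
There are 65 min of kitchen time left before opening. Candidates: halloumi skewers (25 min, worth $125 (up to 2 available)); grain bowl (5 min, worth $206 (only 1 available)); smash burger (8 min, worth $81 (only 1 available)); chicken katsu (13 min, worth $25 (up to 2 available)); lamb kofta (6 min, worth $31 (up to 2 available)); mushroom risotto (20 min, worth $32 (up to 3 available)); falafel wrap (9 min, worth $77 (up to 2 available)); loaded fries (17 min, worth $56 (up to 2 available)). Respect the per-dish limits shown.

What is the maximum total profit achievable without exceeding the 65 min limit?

597

A density-first pass picks grain bowl + smash burger + 2×lamb kofta + 2×falafel wrap + loaded fries — 559 at 60 min.
The 23 min tied up in lamb kofta and loaded fries is better spent on halloumi skewers — total rises to 597 (62 min).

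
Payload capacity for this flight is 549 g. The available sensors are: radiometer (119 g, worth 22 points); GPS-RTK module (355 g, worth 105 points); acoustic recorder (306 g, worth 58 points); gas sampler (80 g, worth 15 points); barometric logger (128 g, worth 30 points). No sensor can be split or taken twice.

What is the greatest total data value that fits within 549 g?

135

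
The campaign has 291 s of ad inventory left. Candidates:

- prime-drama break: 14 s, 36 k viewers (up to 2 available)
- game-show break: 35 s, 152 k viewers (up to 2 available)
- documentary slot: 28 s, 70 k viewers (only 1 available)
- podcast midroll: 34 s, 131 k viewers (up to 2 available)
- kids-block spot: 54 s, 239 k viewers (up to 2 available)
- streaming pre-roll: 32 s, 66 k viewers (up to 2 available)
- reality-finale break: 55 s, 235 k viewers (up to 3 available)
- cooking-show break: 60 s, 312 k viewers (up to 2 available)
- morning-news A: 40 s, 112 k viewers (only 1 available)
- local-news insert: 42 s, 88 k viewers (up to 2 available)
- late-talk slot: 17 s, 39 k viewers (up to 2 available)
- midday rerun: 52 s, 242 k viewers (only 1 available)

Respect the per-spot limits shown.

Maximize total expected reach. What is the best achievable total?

Best packing: 2×kids-block spot + 2×cooking-show break + midday rerun — 280 s, 1344 total.
The spare 11 s is too small for any remaining spot, and no exchange beats 1344.

1344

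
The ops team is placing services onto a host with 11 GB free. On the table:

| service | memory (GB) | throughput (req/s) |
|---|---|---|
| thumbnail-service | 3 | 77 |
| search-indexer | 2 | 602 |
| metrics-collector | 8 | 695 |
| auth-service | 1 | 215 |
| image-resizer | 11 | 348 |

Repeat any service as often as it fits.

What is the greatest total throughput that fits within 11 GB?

5×search-indexer + auth-service uses 11 of the 11 GB and totals 3225.
Every other selection either busts 11 GB or fails to beat 3225.

3225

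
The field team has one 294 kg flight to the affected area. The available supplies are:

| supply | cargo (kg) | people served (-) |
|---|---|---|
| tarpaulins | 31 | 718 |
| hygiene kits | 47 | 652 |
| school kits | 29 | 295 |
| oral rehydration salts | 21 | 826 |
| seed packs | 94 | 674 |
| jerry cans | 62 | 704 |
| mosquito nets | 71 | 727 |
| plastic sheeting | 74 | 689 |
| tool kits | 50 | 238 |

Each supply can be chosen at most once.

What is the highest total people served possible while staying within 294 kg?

3959

Taking the top-ratio supplies first gives tarpaulins + hygiene kits + school kits + oral rehydration salts + jerry cans + mosquito nets for 3922 (261 kg).
Dropping hygiene kits frees 47 kg; slotting in plastic sheeting (74 kg) lifts the total to 3959 at 288 kg.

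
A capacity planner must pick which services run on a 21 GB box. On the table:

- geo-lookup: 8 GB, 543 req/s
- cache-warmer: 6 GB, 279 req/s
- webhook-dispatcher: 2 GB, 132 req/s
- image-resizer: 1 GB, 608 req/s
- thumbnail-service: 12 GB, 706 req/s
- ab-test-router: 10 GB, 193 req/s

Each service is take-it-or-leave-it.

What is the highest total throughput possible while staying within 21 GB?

1857

Greedy by ratio would take geo-lookup + cache-warmer + webhook-dispatcher + image-resizer: 17 GB used, total 1562.
Dropping cache-warmer and webhook-dispatcher frees 8 GB; slotting in thumbnail-service (12 GB) lifts the total to 1857 at 21 GB.
Runner-up cache-warmer + webhook-dispatcher + image-resizer + thumbnail-service tops out at 1725.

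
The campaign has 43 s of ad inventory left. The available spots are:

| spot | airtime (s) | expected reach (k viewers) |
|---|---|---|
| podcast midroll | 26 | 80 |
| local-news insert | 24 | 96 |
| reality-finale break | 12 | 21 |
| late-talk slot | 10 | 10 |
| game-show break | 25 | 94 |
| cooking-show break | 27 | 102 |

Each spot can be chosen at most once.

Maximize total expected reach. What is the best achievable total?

123

Filling by ratio: local-news insert + reality-finale break for 117, with 7 s left unused.
Replace local-news insert with cooking-show break: the trade gains 6 net, giving 123 at 39 s.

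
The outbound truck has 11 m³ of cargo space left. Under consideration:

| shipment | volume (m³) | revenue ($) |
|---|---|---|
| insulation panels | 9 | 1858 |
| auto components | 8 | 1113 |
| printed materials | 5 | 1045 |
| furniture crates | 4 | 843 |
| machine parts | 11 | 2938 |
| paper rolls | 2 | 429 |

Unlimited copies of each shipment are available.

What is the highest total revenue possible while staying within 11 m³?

Taking machine parts: 11 m³ used, 2938 in revenue.
No other feasible combination exceeds 2938.

2938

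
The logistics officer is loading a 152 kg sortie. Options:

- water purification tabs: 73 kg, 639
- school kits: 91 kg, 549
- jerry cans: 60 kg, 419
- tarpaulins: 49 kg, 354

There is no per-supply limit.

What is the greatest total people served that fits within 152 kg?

The ratio ordering already packs tightly: 2×water purification tabs, 146 kg, 1278.

1278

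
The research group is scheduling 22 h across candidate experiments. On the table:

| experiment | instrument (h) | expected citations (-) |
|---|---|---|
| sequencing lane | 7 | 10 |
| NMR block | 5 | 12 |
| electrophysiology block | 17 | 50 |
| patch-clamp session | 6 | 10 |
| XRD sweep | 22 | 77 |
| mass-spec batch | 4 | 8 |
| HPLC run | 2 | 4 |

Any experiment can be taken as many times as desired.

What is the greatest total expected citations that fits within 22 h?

77

The ratio ordering already packs tightly: XRD sweep, 22 h, 77.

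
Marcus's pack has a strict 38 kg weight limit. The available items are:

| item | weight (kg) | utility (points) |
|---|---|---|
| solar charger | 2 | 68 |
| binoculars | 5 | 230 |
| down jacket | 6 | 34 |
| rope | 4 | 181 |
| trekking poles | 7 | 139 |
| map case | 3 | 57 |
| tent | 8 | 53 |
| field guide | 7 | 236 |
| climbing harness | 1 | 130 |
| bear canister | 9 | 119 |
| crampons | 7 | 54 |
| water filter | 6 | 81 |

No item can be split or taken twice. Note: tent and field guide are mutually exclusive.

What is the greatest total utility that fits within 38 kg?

1160

Ranking by ratio (utility/kg): climbing harness 130.00, binoculars 46.00, rope 45.25.
The ratio heuristic lands on solar charger + binoculars + rope + trekking poles + map case + field guide + climbing harness + water filter (1122) but leaves 3 kg idle.
The 6 kg tied up in water filter is better spent on bear canister — total rises to 1160 (38 kg).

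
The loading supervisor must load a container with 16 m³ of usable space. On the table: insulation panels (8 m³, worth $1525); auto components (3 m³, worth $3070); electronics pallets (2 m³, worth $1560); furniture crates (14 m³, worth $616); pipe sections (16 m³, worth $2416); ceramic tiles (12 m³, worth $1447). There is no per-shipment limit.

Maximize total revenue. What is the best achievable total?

15400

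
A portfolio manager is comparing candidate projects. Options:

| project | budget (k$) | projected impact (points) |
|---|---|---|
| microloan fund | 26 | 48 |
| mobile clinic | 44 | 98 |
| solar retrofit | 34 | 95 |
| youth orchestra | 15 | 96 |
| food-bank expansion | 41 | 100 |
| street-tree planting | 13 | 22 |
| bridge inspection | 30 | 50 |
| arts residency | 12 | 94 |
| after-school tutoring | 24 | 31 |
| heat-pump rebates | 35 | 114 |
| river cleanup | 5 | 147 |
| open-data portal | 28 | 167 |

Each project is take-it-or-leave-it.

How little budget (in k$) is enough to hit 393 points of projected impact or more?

Need the lightest bundle worth ≥ 393.
arts residency + river cleanup + open-data portal: 408 projected impact at 45 k$.
No combination under 45 k$ hits 393.

45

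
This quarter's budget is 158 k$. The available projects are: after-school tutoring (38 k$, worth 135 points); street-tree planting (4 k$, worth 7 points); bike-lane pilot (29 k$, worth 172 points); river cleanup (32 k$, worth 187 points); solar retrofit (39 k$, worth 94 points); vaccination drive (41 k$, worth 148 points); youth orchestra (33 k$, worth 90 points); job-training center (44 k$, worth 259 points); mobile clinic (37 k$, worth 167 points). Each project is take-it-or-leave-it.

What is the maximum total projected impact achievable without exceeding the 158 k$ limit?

Street-tree planting + bike-lane pilot + river cleanup + job-training center + mobile clinic uses 146 of the 158 k$ and totals 792.
The closest alternative, bike-lane pilot + river cleanup + job-training center + mobile clinic, reaches only 785.

792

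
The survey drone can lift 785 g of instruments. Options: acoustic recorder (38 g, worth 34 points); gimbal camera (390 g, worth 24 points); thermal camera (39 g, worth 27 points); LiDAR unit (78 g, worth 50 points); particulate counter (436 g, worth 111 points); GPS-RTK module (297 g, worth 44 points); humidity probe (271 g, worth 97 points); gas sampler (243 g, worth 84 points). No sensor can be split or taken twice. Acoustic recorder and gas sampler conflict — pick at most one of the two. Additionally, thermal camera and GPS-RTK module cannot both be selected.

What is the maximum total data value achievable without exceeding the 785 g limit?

Best packing: acoustic recorder + thermal camera + particulate counter + humidity probe — 784 g, 269 total.

269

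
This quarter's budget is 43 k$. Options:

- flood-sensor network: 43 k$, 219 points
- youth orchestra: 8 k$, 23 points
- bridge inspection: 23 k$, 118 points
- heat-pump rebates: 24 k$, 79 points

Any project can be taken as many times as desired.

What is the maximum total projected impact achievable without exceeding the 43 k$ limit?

219

Taking the top-ratio projects first gives 2×youth orchestra + bridge inspection for 164 (39 k$).
Dropping 2×youth orchestra and bridge inspection frees 39 k$; slotting in flood-sensor network (43 k$) lifts the total to 219 at 43 k$.
That's the maximum — no swap from here does better than 219.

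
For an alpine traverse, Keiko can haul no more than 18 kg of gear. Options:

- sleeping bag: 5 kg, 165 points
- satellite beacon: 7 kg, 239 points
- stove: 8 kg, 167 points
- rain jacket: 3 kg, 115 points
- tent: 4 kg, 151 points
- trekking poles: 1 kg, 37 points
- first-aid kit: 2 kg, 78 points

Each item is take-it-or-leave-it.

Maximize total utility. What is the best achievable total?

The ratio heuristic lands on satellite beacon + rain jacket + tent + trekking poles + first-aid kit (620) but leaves 1 kg idle.
The 4 kg tied up in tent is better spent on sleeping bag — total rises to 634 (18 kg).

634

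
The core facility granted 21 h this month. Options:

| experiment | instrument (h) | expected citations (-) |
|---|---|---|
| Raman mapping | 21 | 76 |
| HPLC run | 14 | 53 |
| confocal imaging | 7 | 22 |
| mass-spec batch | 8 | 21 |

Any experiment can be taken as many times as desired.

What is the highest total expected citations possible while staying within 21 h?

Ranking by ratio (expected citations/h): HPLC run 3.79, Raman mapping 3.62, confocal imaging 3.14.
A density-first pass picks HPLC run + confocal imaging — 75 at 21 h.
Dropping HPLC run and confocal imaging frees 21 h; slotting in Raman mapping (21 h) lifts the total to 76 at 21 h.

76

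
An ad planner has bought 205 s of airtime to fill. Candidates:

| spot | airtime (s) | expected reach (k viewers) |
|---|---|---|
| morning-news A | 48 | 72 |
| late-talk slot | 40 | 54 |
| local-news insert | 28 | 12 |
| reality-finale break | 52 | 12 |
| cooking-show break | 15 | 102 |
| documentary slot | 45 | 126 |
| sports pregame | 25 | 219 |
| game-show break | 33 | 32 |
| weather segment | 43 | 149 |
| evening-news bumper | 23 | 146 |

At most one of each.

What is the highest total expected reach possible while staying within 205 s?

814

The ratio ordering already packs tightly: morning-news A + cooking-show break + documentary slot + sports pregame + weather segment + evening-news bumper, 199 s, 814.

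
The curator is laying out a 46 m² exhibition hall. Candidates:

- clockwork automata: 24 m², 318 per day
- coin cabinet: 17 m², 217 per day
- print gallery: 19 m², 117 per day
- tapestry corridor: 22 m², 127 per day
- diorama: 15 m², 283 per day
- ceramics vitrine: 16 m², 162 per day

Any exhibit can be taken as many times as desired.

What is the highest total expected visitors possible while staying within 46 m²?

Best packing: 3×diorama — 45 m², 849 total.

849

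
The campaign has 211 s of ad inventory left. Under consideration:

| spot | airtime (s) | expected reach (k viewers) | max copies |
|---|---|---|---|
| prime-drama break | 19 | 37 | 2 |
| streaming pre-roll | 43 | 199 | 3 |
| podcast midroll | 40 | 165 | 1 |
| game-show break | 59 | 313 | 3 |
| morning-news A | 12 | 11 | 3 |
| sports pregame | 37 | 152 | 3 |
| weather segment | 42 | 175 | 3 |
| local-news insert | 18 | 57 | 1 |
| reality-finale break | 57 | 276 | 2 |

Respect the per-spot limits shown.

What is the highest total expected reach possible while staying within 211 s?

The ratio heuristic lands on 3×game-show break + morning-news A + local-news insert (1007) but leaves 4 s idle.
Replace game-show break and morning-news A and local-news insert with 2×streaming pre-roll: the trade gains 17 net, giving 1024 at 204 s.
No other feasible combination exceeds 1024.

1024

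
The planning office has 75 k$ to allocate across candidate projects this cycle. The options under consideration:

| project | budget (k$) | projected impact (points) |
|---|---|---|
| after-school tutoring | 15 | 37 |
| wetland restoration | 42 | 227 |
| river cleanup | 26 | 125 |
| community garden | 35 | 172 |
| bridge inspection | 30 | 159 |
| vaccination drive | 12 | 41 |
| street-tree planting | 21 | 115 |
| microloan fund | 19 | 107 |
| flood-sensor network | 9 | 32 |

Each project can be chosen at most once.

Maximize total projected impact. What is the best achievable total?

394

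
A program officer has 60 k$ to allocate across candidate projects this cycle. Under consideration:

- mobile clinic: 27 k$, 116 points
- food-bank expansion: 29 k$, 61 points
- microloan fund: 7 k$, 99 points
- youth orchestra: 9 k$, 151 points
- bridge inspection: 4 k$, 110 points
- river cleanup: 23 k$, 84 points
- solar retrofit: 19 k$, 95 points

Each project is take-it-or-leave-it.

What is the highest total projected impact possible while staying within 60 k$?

By projected impact per k$: bridge inspection 27.50, youth orchestra 16.78, microloan fund 14.14, solar retrofit 5.00 lead.
Taking the top-ratio projects first gives microloan fund + youth orchestra + bridge inspection + solar retrofit for 455 (39 k$).
Dropping solar retrofit frees 19 k$; slotting in mobile clinic (27 k$) lifts the total to 476 at 47 k$.
Runner-up mobile clinic + youth orchestra + bridge inspection + solar retrofit tops out at 472.

476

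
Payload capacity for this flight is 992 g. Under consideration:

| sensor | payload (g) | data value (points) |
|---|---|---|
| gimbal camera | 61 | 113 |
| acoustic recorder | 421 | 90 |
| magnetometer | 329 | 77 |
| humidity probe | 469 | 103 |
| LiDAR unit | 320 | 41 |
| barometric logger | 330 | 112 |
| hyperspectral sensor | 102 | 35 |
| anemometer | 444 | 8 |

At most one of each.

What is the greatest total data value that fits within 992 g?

363

The ratio heuristic lands on gimbal camera + magnetometer + barometric logger + hyperspectral sensor (337) but leaves 170 g idle.
Replace magnetometer with humidity probe: the trade gains 26 net, giving 363 at 962 g.
An exhaustive check of the 256 subsets confirms 363.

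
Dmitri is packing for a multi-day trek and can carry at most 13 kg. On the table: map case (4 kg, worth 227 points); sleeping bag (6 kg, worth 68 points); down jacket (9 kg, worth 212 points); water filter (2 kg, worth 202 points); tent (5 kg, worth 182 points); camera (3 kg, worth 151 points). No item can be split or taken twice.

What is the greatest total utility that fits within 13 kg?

611

Ranking by ratio (utility/kg): water filter 101.00, map case 56.75, camera 50.33, tent 36.40.
Taking the top-ratio items first gives map case + water filter + camera for 580 (9 kg).
Replace camera with tent: the trade gains 31 net, giving 611 at 11 kg.
That's the maximum — no swap from here does better than 611.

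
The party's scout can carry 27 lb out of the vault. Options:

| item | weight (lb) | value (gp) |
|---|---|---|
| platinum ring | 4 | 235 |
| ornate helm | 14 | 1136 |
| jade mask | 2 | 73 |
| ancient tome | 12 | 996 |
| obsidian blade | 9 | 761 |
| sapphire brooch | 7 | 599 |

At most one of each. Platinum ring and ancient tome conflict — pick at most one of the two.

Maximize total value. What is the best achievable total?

2132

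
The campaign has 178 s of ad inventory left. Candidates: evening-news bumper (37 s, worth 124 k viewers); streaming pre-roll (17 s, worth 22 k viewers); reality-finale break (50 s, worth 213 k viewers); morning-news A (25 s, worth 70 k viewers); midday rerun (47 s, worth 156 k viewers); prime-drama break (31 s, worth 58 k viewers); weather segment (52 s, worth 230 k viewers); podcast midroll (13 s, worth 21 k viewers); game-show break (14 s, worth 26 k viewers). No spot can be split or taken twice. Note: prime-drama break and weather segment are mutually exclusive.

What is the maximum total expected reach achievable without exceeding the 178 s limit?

669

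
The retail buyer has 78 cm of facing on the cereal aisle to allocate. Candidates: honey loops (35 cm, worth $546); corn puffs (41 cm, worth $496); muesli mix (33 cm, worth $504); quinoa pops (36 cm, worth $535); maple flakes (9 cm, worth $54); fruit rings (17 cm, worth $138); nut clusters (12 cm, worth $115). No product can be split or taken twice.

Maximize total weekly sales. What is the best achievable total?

1104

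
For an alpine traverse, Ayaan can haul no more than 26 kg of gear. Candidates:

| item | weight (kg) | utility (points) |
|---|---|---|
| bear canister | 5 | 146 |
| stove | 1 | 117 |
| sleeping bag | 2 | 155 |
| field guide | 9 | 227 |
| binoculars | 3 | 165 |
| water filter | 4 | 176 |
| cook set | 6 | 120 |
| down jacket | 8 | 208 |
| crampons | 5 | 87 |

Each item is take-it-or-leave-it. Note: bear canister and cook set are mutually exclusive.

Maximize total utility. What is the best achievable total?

986

A density-first pass picks bear canister + stove + sleeping bag + binoculars + water filter + down jacket — 967 at 23 kg.
Dropping down jacket frees 8 kg; slotting in field guide (9 kg) lifts the total to 986 at 24 kg.
Next best is bear canister + stove + sleeping bag + binoculars + water filter + down jacket at 967 (23 kg) — short by 19.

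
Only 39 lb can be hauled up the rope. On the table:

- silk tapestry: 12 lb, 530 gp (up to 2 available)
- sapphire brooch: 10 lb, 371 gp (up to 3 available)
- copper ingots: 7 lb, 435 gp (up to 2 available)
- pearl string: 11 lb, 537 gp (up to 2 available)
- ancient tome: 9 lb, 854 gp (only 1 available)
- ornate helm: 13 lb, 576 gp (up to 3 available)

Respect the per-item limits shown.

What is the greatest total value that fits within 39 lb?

By value per lb: ancient tome 94.89, copper ingots 62.14, pearl string 48.82 lead.
A density-first pass picks 2×copper ingots + pearl string + ancient tome — 2261 at 34 lb.
Replace copper ingots with pearl string: the trade gains 102 net, giving 2363 at 38 lb.
That's the maximum — no swap from here does better than 2363.

2363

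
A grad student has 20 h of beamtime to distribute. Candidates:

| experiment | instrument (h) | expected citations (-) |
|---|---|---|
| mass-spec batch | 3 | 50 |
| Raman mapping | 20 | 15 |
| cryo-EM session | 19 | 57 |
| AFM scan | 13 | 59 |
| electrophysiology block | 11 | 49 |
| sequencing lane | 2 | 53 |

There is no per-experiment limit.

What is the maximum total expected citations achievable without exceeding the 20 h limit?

530

Ranking by ratio (expected citations/h): sequencing lane 26.50, mass-spec batch 16.67, AFM scan 4.54, electrophysiology block 4.45.
10×sequencing lane uses 20 of the 20 h and totals 530.
That's the maximum — no swap from here does better than 530.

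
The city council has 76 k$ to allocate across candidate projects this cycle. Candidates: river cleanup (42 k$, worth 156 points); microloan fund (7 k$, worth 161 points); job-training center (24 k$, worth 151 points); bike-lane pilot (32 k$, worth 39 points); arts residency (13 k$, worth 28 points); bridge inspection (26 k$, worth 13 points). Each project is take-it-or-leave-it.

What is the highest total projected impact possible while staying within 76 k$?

468

Ranking by ratio (projected impact/k$): microloan fund 23.00, job-training center 6.29, river cleanup 3.71, arts residency 2.15.
The ratio ordering already packs tightly: river cleanup + microloan fund + job-training center, 73 k$, 468.
Next best is microloan fund + job-training center + bike-lane pilot + arts residency at 379 (76 k$) — short by 89.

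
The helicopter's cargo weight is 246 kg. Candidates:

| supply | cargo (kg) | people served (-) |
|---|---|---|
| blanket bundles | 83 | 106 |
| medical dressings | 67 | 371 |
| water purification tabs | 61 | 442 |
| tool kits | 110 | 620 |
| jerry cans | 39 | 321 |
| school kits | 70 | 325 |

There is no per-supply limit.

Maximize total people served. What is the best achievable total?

1926

By people served per kg: jerry cans 8.23, water purification tabs 7.25, tool kits 5.64, medical dressings 5.54 lead.
The ratio ordering already packs tightly: 6×jerry cans, 234 kg, 1926.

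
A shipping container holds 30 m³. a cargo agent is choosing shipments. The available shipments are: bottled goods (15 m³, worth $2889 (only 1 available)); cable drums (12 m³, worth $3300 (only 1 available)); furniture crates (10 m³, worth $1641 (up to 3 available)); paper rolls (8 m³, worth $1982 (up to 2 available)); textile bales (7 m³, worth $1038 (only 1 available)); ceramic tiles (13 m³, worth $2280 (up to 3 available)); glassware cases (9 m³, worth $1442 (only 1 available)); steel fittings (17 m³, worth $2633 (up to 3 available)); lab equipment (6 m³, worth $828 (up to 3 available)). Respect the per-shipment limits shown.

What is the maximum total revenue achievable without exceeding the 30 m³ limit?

7264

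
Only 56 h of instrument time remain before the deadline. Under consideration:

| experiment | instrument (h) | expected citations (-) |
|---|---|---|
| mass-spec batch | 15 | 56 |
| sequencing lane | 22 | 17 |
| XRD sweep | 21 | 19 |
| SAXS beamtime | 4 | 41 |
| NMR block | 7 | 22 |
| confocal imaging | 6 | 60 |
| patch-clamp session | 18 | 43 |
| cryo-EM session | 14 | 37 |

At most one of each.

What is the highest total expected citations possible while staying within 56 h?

222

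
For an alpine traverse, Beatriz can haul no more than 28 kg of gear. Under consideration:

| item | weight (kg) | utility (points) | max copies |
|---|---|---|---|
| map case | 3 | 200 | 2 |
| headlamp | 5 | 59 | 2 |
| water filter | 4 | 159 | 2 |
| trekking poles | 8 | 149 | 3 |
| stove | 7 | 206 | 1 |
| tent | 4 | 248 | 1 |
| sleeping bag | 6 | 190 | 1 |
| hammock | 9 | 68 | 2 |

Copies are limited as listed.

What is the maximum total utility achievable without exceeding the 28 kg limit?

1203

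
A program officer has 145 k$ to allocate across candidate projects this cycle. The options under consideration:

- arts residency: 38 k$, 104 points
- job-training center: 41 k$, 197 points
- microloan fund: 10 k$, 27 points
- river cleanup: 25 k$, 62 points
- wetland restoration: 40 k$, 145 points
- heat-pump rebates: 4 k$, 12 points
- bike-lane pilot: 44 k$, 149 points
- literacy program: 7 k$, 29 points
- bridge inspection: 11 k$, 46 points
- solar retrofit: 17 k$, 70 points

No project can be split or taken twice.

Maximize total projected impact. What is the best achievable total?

566

Greedy by ratio would take job-training center + microloan fund + wetland restoration + heat-pump rebates + literacy program + bridge inspection + solar retrofit: 130 k$ used, total 526.
The 31 k$ tied up in microloan fund and heat-pump rebates and solar retrofit is better spent on bike-lane pilot — total rises to 566 (143 k$).
Every other selection either busts 145 k$ or fails to beat 566.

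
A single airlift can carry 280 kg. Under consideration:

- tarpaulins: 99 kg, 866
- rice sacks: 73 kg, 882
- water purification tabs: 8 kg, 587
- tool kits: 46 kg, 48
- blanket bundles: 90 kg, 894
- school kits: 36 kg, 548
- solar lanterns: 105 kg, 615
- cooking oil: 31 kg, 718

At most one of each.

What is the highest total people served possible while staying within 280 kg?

3629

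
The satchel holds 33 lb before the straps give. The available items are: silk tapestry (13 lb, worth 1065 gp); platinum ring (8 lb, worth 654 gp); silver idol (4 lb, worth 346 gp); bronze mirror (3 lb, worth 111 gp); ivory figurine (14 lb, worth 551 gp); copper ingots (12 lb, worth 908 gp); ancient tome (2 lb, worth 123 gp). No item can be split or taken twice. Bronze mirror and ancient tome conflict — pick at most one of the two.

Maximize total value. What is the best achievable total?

Silk tapestry + platinum ring + copper ingots uses 33 of the 33 lb and totals 2627.
An exhaustive check of the 128 subsets confirms 2627.

2627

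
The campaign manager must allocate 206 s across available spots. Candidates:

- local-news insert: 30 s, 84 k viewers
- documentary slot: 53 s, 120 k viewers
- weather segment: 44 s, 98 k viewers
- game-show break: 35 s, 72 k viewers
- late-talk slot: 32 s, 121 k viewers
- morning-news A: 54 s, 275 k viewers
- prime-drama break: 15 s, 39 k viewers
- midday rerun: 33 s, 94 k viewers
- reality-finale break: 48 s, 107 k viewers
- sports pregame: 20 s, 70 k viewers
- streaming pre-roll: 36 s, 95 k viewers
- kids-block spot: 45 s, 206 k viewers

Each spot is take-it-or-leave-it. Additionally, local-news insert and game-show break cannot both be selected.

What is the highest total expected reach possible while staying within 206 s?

A density-first pass picks late-talk slot + morning-news A + prime-drama break + midday rerun + sports pregame + kids-block spot — 805 at 199 s.
Replace midday rerun with streaming pre-roll: the trade gains 1 net, giving 806 at 202 s.
The closest alternative, late-talk slot + morning-news A + prime-drama break + midday rerun + sports pregame + kids-block spot, reaches only 805.

806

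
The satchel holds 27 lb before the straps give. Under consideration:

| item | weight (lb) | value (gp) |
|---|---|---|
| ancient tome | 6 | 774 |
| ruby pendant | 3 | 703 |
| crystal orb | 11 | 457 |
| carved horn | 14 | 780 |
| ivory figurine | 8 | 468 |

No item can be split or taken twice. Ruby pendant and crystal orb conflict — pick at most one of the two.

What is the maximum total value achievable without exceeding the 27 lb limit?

2257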